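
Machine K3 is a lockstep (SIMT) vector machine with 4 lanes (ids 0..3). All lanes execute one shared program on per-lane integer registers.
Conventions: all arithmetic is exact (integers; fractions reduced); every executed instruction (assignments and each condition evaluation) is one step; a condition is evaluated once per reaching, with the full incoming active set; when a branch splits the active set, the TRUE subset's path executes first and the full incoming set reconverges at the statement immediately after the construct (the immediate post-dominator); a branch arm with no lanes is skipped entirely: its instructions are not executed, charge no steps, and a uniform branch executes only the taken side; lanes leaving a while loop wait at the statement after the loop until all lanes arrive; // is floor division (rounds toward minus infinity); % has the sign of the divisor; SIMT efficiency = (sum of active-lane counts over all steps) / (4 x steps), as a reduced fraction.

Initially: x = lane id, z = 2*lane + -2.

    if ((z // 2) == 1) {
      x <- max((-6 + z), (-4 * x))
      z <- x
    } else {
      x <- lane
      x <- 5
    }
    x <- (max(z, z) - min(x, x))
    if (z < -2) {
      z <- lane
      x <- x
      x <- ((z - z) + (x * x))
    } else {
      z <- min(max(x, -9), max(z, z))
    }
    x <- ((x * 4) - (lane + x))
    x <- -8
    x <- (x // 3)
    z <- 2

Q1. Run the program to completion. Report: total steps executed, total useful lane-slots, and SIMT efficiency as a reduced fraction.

Answer: 15 steps, 42 useful, 7/10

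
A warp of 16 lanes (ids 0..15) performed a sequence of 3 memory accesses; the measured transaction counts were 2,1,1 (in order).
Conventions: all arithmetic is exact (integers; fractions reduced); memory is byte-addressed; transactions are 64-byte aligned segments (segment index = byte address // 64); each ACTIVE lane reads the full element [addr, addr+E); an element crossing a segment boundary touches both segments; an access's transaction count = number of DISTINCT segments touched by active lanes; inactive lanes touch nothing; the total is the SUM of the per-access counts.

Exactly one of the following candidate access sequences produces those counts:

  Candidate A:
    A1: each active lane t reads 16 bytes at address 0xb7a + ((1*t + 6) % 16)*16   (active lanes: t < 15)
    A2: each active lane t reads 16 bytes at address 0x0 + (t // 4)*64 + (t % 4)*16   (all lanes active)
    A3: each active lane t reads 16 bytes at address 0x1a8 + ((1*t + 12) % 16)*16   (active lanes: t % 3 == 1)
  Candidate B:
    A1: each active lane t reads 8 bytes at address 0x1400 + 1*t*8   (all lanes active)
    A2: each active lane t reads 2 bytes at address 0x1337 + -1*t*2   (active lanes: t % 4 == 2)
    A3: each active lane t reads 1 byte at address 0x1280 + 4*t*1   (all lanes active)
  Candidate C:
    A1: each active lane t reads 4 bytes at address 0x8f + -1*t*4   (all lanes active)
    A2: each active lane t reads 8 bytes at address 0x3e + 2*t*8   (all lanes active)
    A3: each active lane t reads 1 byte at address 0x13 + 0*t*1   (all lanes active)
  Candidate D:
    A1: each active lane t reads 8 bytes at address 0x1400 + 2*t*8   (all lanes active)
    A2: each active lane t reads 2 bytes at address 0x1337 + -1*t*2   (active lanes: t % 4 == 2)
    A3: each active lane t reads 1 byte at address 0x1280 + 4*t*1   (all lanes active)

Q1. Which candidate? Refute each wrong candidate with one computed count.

A: A1 gives 5 transactions, not 2
C: A2 gives 5 transactions, not 1
D: A1 gives 4 transactions, not 2
B: all counts match (2,1,1)

Answer: B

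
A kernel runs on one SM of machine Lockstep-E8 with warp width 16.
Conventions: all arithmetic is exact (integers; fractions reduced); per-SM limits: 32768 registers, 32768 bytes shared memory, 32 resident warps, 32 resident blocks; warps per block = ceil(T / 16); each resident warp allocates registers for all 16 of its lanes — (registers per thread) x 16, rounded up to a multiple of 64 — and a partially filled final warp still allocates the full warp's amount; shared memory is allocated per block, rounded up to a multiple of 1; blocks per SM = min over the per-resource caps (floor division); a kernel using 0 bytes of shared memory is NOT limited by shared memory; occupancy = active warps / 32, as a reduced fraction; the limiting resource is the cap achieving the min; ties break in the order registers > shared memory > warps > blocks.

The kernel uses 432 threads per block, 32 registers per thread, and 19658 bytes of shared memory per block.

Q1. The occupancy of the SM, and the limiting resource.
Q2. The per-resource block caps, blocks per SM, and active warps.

Answer: occupancy 27/32, limited by shared memory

registers: 2 blocks
shared memory: 1 block
warps: 1 block
blocks: 32 blocks

Answer: 1 block, 27 active warps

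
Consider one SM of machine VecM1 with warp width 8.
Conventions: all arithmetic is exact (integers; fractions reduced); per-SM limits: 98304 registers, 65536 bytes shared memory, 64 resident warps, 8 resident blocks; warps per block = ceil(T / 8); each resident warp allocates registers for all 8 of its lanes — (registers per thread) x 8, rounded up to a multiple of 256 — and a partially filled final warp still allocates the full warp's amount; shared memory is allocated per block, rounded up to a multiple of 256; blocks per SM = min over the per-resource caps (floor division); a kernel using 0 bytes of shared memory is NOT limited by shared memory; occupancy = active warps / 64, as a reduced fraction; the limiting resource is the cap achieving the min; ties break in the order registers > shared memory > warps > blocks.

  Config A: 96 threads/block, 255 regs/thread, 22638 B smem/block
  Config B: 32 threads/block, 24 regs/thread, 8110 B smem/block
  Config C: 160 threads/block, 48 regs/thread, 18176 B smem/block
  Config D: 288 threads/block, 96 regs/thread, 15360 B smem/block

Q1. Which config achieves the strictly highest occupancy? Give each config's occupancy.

occupancies: A 3/8, B 1/2, C 15/16, D 9/16

Answer: C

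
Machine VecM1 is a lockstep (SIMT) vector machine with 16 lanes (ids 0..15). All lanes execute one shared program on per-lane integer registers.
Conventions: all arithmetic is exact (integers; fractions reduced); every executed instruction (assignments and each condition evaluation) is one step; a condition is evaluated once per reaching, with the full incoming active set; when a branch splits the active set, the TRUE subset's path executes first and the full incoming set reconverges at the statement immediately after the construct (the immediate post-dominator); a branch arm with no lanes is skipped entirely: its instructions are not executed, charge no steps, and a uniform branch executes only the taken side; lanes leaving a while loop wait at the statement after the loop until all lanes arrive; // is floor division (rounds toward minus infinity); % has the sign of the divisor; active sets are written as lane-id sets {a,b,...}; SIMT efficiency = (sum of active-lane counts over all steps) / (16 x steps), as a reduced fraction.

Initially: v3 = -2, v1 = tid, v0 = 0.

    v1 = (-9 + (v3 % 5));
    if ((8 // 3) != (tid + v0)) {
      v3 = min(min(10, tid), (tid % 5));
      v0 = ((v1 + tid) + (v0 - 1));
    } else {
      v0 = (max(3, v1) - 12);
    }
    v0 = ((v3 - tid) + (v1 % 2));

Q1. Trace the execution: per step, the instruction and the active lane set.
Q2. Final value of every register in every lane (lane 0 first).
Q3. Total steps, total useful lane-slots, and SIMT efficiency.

step 0: v1 <- (-9 + (v3 % 5))        {0,1,2,3,4,5,6,7,8,9,10,11,12,13,14,15}
step 1: eval ((8 // 3) != (tid + v0)) {0,1,2,3,4,5,6,7,8,9,10,11,12,13,14,15}
step 2: v3 <- min(min(10, tid), (tid % 5)) {0,1,3,4,5,6,7,8,9,10,11,12,13,14,15}
step 3: v0 <- ((v1 + tid) + (v0 - 1)) {0,1,3,4,5,6,7,8,9,10,11,12,13,14,15}
step 4: v0 <- (max(3, v1) - 12)      {2}
step 5: v0 <- ((v3 - tid) + (v1 % 2)) {0,1,2,3,4,5,6,7,8,9,10,11,12,13,14,15}

Answer: 6 steps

v3: 0,1,-2,3,4,0,1,2,3,4,0,1,2,3,4,0
v1: -6,-6,-6,-6,-6,-6,-6,-6,-6,-6,-6,-6,-6,-6,-6,-6
v0: 0,0,-4,0,0,-5,-5,-5,-5,-5,-10,-10,-10,-10,-10,-15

steps = 6; useful = 79; efficiency = 79/96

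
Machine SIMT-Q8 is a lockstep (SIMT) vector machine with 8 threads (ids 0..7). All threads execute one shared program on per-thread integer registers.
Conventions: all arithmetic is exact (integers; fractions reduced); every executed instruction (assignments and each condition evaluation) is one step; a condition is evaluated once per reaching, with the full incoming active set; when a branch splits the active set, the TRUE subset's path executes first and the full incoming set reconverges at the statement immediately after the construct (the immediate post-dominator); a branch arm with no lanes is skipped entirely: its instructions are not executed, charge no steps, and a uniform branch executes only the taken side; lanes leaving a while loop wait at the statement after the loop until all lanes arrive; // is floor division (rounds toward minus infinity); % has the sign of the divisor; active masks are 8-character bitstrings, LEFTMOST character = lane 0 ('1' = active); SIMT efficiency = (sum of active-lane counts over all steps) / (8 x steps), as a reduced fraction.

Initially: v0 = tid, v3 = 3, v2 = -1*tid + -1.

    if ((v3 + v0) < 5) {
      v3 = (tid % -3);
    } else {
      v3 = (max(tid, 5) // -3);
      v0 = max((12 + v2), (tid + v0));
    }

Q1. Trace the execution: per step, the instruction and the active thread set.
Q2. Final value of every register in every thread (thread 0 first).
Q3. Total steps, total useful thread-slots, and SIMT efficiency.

step 0: eval ((v3 + v0) < 5)         11111111
step 1: v3 <- (tid % -3)             11000000
step 2: v3 <- (max(tid, 5) // -3)    00111111
step 3: v0 <- max((12 + v2), (tid + v0)) 00111111

Answer: 4 steps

v0: 0,1,9,8,8,10,12,14
v3: 0,-2,-2,-2,-2,-2,-2,-3
v2: -1,-2,-3,-4,-5,-6,-7,-8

steps = 4; useful = 22; efficiency = 22/32 = 11/16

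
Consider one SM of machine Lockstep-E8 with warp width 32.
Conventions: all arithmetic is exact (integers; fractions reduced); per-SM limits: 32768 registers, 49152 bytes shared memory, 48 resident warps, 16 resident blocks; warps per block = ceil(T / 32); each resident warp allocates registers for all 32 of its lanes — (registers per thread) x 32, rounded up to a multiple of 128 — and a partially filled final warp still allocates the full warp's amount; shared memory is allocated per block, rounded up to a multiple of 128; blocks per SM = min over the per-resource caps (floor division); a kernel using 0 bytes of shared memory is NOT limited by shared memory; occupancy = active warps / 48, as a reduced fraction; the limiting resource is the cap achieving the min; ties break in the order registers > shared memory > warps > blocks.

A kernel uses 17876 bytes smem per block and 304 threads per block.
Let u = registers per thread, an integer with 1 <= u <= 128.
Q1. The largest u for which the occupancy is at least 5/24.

Answer: u = 100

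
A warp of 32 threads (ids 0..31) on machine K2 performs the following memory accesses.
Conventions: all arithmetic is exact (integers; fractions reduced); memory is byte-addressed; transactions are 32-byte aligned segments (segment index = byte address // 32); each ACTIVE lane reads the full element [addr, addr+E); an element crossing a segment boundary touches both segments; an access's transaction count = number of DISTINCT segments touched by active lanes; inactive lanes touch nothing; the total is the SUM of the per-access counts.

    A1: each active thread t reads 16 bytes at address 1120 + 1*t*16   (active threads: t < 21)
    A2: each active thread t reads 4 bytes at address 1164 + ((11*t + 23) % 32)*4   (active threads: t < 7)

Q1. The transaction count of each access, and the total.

A1: 11 transactions
A2: 3 transactions

Answer: 11,3; total 14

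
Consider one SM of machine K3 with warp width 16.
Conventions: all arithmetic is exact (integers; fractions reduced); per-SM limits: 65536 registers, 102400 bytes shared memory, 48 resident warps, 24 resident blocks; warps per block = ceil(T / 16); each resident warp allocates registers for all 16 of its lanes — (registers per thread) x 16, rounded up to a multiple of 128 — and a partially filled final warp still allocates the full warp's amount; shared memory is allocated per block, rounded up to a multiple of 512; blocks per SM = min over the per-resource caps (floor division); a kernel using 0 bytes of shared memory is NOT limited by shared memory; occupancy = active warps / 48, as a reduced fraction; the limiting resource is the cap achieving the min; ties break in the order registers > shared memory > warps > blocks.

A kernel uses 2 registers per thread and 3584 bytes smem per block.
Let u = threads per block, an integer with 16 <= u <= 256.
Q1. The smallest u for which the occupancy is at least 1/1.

Answer: u = 17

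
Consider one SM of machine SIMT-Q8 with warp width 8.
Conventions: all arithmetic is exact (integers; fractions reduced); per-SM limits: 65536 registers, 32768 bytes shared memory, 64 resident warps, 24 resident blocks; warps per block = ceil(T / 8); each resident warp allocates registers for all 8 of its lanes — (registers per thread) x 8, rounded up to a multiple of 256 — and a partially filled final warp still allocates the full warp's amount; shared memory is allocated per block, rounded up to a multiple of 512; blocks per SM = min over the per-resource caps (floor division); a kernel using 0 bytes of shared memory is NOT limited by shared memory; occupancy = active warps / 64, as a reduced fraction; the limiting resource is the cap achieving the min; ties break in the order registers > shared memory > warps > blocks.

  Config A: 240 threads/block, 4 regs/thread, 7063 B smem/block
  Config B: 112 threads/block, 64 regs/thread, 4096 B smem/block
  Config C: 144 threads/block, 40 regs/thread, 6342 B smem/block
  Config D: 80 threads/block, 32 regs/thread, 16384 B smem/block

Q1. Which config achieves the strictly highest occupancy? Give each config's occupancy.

occupancies: A 15/16, B 7/8, C 27/32, D 5/16

Answer: A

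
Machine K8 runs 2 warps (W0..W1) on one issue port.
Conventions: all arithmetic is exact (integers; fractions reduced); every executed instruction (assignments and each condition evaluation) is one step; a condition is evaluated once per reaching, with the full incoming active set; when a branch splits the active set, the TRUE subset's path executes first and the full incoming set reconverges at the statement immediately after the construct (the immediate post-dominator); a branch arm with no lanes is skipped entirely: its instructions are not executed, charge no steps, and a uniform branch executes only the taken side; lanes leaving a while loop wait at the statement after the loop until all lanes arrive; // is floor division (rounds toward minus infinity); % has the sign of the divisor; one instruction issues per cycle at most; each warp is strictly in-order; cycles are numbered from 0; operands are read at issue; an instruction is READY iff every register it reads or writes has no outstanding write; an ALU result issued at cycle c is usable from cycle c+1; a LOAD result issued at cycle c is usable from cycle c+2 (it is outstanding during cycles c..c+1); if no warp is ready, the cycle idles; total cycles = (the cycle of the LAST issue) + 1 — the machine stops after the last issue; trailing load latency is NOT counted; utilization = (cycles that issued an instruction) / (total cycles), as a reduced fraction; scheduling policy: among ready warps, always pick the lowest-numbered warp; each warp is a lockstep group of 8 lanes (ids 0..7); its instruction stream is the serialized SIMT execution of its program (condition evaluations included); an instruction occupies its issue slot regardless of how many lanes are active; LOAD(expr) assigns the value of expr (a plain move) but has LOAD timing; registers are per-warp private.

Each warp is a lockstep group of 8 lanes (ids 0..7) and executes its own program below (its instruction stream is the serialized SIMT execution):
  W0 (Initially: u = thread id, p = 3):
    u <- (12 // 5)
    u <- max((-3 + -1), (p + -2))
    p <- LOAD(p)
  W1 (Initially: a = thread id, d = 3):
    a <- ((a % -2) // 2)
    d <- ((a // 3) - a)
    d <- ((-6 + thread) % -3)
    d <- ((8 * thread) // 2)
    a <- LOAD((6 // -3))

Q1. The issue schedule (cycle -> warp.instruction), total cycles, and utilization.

cycle 0: W0.I0
cycle 1: W0.I1
cycle 2: W0.I2
cycle 3: W1.I0
cycle 4: W1.I1
cycle 5: W1.I2
cycle 6: W1.I3
cycle 7: W1.I4

Answer: 8 cycles, utilization 1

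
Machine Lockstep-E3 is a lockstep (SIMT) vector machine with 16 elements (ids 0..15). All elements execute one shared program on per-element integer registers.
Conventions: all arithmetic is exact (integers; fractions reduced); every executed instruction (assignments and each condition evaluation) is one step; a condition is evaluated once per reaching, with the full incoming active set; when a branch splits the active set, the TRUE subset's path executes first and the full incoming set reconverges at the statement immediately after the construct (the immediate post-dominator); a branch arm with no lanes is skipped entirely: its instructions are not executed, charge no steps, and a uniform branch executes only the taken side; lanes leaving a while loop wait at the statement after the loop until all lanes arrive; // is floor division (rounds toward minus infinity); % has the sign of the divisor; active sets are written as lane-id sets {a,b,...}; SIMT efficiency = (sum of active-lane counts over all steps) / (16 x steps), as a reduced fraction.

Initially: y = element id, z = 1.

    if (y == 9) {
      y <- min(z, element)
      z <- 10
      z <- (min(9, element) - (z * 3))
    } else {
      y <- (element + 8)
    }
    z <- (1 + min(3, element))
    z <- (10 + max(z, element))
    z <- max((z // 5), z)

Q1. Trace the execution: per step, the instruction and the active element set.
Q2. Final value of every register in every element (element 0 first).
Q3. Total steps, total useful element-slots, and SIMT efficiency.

step 0: eval (y == 9)                {0,1,2,3,4,5,6,7,8,9,10,11,12,13,14,15}
step 1: y <- min(z, element)         {9}
step 2: z <- 10                      {9}
step 3: z <- (min(9, element) - (z * 3)) {9}
step 4: y <- (element + 8)           {0,1,2,3,4,5,6,7,8,10,11,12,13,14,15}
step 5: z <- (1 + min(3, element))   {0,1,2,3,4,5,6,7,8,9,10,11,12,13,14,15}
step 6: z <- (10 + max(z, element))  {0,1,2,3,4,5,6,7,8,9,10,11,12,13,14,15}
step 7: z <- max((z // 5), z)        {0,1,2,3,4,5,6,7,8,9,10,11,12,13,14,15}

Answer: 8 steps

y: 8,9,10,11,12,13,14,15,16,1,18,19,20,21,22,23
z: 11,12,13,14,14,15,16,17,18,19,20,21,22,23,24,25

steps = 8; useful = 82; efficiency = 82/128 = 41/64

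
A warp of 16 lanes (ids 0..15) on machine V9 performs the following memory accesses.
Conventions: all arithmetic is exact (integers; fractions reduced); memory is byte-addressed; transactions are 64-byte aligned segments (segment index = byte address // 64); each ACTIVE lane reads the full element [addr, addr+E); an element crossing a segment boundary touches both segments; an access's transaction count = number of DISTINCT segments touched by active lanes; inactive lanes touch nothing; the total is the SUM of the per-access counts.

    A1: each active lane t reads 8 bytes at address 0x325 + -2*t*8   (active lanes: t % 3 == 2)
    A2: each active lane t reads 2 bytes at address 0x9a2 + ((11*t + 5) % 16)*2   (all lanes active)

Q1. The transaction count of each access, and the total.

A1: 4 transactions
A2: 2 transactions

Answer: 4,2; total 6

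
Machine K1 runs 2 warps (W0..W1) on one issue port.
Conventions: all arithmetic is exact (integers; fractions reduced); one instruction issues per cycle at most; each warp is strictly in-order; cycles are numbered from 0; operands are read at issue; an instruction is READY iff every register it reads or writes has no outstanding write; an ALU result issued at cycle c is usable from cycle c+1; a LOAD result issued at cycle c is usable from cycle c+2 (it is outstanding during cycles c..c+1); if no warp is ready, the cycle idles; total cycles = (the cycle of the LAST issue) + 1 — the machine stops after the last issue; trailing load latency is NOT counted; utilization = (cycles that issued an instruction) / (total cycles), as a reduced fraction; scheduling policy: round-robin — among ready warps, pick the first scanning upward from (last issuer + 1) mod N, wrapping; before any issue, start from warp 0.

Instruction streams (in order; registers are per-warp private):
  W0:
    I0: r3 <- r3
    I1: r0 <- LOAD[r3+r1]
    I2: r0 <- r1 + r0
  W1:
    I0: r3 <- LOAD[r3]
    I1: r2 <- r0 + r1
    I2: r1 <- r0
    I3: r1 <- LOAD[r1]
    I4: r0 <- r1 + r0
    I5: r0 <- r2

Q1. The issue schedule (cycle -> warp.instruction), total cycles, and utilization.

cycle 0: W0.I0
cycle 1: W1.I0
cycle 2: W0.I1
cycle 3: W1.I1
cycle 4: W0.I2
cycle 5: W1.I2
cycle 6: W1.I3
cycle 7: idle
cycle 8: W1.I4
cycle 9: W1.I5

Answer: 10 cycles, utilization 9/10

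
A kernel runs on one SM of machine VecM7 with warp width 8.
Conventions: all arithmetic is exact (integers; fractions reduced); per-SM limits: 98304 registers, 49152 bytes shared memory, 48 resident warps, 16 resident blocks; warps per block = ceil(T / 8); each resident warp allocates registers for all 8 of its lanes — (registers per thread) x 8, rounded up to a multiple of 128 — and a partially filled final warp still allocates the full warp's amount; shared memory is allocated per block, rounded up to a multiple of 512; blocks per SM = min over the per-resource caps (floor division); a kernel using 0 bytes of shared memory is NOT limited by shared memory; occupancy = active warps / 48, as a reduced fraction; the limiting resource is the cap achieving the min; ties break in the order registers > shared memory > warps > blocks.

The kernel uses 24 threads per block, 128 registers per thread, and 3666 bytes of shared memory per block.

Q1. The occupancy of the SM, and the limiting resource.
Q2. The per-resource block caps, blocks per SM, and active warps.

Answer: occupancy 3/4, limited by shared memory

registers: 32 blocks
shared memory: 12 blocks
warps: 16 blocks
blocks: 16 blocks

Answer: 12 blocks, 36 active warps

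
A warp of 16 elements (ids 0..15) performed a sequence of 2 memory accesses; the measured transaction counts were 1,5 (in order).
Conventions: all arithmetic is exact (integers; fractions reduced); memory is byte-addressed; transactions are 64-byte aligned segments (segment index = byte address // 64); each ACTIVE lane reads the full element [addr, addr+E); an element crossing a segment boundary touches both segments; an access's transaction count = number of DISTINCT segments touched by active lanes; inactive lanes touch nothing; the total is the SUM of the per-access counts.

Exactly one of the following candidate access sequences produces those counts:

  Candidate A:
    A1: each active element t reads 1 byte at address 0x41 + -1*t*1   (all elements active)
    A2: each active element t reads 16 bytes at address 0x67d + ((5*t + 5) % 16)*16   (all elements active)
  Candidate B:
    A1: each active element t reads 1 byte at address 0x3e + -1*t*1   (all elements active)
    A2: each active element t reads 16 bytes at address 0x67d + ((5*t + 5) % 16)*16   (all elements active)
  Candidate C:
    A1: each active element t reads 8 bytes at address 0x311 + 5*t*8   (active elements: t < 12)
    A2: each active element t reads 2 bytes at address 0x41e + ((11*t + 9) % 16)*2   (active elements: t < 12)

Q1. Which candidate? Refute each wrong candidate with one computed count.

A: A1 gives 2 transactions, not 1
C: A1 gives 8 transactions, not 1
B: all counts match (1,5)

Answer: B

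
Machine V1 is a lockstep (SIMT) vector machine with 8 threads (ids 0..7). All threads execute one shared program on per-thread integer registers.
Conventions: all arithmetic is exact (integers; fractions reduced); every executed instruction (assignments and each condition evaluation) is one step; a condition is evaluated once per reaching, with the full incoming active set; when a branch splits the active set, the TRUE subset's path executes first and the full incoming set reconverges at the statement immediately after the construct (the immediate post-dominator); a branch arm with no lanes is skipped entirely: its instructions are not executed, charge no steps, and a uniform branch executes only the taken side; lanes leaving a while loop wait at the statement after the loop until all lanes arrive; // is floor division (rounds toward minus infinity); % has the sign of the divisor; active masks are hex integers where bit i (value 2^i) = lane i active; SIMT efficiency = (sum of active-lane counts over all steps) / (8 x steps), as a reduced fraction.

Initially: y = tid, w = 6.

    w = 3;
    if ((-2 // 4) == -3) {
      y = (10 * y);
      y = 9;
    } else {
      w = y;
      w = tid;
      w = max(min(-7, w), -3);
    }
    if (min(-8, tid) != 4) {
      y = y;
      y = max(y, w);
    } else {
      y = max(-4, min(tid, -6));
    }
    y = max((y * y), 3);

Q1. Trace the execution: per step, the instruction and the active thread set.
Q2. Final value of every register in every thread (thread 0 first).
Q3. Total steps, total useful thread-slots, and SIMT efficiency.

step 0: w <- 3                       0xff
step 1: eval ((-2 // 4) == -3)       0xff
step 2: w <- y                       0xff
step 3: w <- tid                     0xff
step 4: w <- max(min(-7, w), -3)     0xff
step 5: eval (min(-8, tid) != 4)     0xff
step 6: y <- y                       0xff
step 7: y <- max(y, w)               0xff
step 8: y <- max((y * y), 3)         0xff

Answer: 9 steps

y: 3,3,4,9,16,25,36,49
w: -3,-3,-3,-3,-3,-3,-3,-3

steps = 9; useful = 72; efficiency = 72/72 = 1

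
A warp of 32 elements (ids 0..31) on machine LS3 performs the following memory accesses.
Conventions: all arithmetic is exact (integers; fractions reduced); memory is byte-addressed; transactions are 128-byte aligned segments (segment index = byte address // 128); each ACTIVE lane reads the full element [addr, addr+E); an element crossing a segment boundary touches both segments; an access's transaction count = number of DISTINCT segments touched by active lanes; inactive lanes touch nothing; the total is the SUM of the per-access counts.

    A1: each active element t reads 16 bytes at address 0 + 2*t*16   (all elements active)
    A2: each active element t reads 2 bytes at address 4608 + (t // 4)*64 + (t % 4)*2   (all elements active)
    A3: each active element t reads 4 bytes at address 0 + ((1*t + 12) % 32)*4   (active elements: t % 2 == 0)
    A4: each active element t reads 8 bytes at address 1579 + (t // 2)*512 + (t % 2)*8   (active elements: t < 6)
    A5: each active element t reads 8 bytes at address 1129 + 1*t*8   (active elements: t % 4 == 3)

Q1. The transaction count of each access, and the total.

A1: 8 transactions
A2: 4 transactions
A3: 1 transaction
A4: 3 transactions
A5: 2 transactions

Answer: 8,4,1,3,2; total 18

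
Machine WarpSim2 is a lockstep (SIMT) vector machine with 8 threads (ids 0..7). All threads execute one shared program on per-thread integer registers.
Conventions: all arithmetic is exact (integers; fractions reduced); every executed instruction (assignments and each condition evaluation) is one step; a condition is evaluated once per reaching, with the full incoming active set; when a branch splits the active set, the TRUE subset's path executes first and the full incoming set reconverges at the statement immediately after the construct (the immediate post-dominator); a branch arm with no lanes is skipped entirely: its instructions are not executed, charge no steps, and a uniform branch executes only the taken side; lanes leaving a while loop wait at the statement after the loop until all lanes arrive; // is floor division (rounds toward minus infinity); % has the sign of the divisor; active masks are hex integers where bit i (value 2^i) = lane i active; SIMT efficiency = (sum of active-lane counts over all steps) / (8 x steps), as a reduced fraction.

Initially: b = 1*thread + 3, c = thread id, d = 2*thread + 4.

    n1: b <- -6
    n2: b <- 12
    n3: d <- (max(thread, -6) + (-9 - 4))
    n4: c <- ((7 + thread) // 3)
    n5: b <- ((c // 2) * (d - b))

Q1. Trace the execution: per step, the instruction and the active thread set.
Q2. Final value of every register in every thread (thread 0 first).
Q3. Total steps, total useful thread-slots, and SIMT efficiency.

step 0: b <- -6                      0xff
step 1: b <- 12                      0xff
step 2: d <- (max(thread, -6) + (-9 - 4)) 0xff
step 3: c <- ((7 + thread) // 3)     0xff
step 4: b <- ((c // 2) * (d - b))    0xff

Answer: 5 steps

b: -25,-24,-23,-22,-21,-40,-38,-36
c: 2,2,3,3,3,4,4,4
d: -13,-12,-11,-10,-9,-8,-7,-6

steps = 5; useful = 40; efficiency = 40/40 = 1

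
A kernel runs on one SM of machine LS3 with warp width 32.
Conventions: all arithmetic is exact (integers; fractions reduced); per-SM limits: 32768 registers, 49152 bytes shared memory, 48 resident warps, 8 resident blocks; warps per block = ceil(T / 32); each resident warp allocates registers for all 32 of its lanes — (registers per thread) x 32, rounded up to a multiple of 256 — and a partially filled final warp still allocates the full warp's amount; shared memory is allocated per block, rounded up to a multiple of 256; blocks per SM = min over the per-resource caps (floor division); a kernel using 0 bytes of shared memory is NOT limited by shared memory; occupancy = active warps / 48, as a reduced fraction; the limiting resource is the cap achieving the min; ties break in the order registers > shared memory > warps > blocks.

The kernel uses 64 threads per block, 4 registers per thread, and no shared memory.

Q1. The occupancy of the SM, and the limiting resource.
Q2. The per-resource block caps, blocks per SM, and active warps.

Answer: occupancy 1/3, limited by blocks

registers: 64 blocks
shared memory: no limit (kernel uses none)
warps: 24 blocks
blocks: 8 blocks

Answer: 8 blocks, 16 active warps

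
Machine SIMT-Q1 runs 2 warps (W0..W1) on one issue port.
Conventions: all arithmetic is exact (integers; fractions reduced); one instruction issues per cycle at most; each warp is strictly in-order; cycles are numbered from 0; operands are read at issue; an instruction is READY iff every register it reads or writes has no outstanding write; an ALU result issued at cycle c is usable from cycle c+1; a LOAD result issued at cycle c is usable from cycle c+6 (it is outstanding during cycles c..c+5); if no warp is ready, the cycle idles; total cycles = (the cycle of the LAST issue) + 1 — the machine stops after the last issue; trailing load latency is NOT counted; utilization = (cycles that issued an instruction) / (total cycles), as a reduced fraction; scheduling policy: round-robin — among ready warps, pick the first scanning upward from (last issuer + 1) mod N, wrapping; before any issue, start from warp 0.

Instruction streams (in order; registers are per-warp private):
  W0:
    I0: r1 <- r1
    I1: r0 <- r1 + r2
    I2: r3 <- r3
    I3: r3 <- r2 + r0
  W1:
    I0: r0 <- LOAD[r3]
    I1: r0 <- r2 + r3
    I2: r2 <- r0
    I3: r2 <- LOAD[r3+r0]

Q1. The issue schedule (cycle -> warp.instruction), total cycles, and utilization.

cycle 0: W0.I0
cycle 1: W1.I0
cycle 2: W0.I1
cycle 3: W0.I2
cycle 4: W0.I3
cycle 5: idle
cycle 6: idle
cycle 7: W1.I1
cycle 8: W1.I2
cycle 9: W1.I3

Answer: 10 cycles, utilization 4/5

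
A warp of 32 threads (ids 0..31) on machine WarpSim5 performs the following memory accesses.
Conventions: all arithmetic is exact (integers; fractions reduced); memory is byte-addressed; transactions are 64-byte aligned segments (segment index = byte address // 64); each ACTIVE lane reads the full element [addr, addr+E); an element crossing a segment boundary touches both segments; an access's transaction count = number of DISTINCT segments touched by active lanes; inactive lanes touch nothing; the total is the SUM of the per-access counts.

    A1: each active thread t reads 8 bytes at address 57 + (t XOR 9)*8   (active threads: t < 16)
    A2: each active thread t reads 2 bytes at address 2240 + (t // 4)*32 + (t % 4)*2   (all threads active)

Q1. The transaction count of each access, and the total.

A1: 3 transactions
A2: 4 transactions

Answer: 3,4; total 7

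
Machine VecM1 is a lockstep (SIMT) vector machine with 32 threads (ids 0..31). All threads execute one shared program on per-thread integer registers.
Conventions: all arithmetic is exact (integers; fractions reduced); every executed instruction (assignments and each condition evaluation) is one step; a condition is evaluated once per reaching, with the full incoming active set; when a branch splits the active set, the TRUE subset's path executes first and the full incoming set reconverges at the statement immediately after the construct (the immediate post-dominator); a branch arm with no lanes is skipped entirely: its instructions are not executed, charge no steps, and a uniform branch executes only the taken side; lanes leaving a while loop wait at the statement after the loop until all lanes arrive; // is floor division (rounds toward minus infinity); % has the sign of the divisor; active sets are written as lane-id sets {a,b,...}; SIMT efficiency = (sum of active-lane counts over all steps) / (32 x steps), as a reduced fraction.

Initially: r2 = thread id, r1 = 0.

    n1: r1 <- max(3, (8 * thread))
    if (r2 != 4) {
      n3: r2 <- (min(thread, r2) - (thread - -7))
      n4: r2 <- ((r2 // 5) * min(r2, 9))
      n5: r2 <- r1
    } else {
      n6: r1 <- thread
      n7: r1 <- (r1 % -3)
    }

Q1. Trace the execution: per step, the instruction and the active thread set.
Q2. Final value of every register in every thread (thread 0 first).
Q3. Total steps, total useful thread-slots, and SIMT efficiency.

step 0: r1 <- max(3, (8 * thread))   {0,1,2,3,4,5,6,7,8,9,10,11,12,13,14,15,16,17,18,19,20,21,22,23,24,25,26,27,28,29,30,31}
step 1: eval (r2 != 4)               {0,1,2,3,4,5,6,7,8,9,10,11,12,13,14,15,16,17,18,19,20,21,22,23,24,25,26,27,28,29,30,31}
step 2: r2 <- (min(thread, r2) - (thread - -7)) {0,1,2,3,5,6,7,8,9,10,11,12,13,14,15,16,17,18,19,20,21,22,23,24,25,26,27,28,29,30,31}
step 3: r2 <- ((r2 // 5) * min(r2, 9)) {0,1,2,3,5,6,7,8,9,10,11,12,13,14,15,16,17,18,19,20,21,22,23,24,25,26,27,28,29,30,31}
step 4: r2 <- r1                     {0,1,2,3,5,6,7,8,9,10,11,12,13,14,15,16,17,18,19,20,21,22,23,24,25,26,27,28,29,30,31}
step 5: r1 <- thread                 {4}
step 6: r1 <- (r1 % -3)              {4}

Answer: 7 steps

r2: 3,8,16,24,4,40,48,56,64,72,80,88,96,104,112,120,128,136,144,152,160,168,176,184,192,200,208,216,224,232,240,248
r1: 3,8,16,24,-2,40,48,56,64,72,80,88,96,104,112,120,128,136,144,152,160,168,176,184,192,200,208,216,224,232,240,248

steps = 7; useful = 159; efficiency = 159/224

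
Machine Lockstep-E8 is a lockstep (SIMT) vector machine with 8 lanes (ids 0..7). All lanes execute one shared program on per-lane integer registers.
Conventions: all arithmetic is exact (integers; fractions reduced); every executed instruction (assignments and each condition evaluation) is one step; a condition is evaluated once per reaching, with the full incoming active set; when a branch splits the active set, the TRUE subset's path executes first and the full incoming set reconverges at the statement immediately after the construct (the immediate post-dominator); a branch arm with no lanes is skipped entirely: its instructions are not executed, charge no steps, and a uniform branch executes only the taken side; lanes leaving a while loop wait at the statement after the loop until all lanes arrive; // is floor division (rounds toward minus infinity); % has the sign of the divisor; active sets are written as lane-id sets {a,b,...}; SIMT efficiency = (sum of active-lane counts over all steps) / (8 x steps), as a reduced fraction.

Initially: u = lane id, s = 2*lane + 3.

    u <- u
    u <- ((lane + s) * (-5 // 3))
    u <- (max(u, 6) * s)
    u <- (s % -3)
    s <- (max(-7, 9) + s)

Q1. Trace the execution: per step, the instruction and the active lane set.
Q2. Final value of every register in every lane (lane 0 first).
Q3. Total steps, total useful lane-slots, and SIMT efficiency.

step 0: u <- u                       {0,1,2,3,4,5,6,7}
step 1: u <- ((lane + s) * (-5 // 3)) {0,1,2,3,4,5,6,7}
step 2: u <- (max(u, 6) * s)         {0,1,2,3,4,5,6,7}
step 3: u <- (s % -3)                {0,1,2,3,4,5,6,7}
step 4: s <- (max(-7, 9) + s)        {0,1,2,3,4,5,6,7}

Answer: 5 steps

u: 0,-1,-2,0,-1,-2,0,-1
s: 12,14,16,18,20,22,24,26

steps = 5; useful = 40; efficiency = 40/40 = 1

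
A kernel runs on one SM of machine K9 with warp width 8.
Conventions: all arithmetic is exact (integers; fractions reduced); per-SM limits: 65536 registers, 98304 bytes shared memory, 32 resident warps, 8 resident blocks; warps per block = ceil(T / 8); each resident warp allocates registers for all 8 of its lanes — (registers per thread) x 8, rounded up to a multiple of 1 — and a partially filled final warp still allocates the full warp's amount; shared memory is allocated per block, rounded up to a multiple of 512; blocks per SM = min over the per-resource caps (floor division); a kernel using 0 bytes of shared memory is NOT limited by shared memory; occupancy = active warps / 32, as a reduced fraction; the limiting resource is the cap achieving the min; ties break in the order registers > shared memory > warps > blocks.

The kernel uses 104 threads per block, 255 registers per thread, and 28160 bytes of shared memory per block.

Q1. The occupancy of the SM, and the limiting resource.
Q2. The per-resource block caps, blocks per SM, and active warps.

Answer: occupancy 13/16, limited by registers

registers: 2 blocks
shared memory: 3 blocks
warps: 2 blocks
blocks: 8 blocks

Answer: 2 blocks, 26 active warps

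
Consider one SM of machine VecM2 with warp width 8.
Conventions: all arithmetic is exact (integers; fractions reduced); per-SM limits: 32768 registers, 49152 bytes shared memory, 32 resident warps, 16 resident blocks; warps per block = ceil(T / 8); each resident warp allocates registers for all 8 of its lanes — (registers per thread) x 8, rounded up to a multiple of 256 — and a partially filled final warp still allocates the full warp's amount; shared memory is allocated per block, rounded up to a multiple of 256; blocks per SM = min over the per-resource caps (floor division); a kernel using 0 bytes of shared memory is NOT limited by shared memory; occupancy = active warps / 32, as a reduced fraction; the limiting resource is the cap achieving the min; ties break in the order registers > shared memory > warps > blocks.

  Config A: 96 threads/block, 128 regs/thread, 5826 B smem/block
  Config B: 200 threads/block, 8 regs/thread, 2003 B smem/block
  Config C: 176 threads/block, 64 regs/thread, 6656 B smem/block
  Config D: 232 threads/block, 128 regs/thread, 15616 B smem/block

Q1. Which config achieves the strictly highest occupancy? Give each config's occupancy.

occupancies: A 3/4, B 25/32, C 11/16, D 29/32

Answer: D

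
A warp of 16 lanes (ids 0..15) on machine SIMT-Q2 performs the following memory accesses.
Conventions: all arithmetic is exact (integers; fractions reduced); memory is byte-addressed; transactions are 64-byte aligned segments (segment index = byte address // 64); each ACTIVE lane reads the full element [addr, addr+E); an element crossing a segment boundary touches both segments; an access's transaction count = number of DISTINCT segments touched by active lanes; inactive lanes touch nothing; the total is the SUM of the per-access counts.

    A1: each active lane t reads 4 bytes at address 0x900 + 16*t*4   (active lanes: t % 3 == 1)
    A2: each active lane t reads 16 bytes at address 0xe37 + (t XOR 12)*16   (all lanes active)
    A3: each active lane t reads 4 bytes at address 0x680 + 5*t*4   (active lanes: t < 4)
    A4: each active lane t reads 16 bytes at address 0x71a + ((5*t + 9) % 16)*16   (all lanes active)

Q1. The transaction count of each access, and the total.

A1: 5 transactions
A2: 5 transactions
A3: 1 transaction
A4: 5 transactions

Answer: 5,5,1,5; total 16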